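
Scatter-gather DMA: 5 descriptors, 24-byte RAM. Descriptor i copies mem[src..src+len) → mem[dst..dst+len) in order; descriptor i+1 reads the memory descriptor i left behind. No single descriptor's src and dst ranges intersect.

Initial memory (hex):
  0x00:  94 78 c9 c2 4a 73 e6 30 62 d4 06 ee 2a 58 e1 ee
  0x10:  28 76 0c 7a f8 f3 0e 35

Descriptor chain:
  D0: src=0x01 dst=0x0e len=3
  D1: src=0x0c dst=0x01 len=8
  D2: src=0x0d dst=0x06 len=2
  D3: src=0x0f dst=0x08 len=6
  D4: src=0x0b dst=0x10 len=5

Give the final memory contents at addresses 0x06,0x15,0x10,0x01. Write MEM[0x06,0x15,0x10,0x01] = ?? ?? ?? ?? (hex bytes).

MEM[0x06,0x15,0x10,0x01] = 58 f3 0c 2a

#0 dst[0x0e+3] := {0x78,0xc9,0xc2}
#1 dst[0x01+8] := {0x2a,0x58,0x78,0xc9,0xc2,0x76,0x0c,0x7a}
#2 dst[0x06+2] := {0x58,0x78}
#3 dst[0x08+6] := {0xc9,0xc2,0x76,0x0c,0x7a,0xf8}
#4 dst[0x10+5] := {0x0c,0x7a,0xf8,0x78,0xc9}
query mem[0x06]=0x58, mem[0x15]=0xf3, mem[0x10]=0x0c, mem[0x01]=0x2a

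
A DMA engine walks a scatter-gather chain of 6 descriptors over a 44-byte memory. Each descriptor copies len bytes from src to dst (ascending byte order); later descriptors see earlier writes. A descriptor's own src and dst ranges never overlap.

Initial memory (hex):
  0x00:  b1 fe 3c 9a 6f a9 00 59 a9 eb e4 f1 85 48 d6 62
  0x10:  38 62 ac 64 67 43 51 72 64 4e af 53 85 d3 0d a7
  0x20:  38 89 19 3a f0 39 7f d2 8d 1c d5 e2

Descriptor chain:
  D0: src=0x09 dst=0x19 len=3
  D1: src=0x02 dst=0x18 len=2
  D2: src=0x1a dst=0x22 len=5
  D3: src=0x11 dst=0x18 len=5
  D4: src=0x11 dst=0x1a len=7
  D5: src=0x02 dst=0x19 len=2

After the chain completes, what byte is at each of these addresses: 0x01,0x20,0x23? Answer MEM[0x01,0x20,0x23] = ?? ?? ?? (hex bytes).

MEM[0x01,0x20,0x23] = fe 72 f1

[0] 0x09->0x19 len=3 : eb e4 f1
[1] 0x02->0x18 len=2 : 3c 9a
[2] 0x1a->0x22 len=5 : e4 f1 85 d3 0d
[3] 0x11->0x18 len=5 : 62 ac 64 67 43
[4] 0x11->0x1a len=7 : 62 ac 64 67 43 51 72
[5] 0x02->0x19 len=2 : 3c 9a
query mem[0x01]=0xfe, mem[0x20]=0x72, mem[0x23]=0xf1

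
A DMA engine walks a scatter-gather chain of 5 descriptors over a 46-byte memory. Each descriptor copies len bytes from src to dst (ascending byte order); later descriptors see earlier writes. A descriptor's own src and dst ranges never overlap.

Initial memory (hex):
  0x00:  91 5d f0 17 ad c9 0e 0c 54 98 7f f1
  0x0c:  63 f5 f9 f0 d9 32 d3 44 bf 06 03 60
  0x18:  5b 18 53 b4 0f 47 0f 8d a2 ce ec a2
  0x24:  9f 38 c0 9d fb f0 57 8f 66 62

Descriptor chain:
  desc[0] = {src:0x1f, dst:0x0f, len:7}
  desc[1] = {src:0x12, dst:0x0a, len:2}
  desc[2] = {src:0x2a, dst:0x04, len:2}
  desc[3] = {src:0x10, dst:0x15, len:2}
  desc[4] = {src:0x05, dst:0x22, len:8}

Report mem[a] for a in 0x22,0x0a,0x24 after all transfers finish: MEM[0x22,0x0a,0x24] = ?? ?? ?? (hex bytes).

  after D0: wrote 7B at 0x0f = 8da2ceeca29f38
  after D1: wrote 2B at 0x0a = eca2
  after D2: wrote 2B at 0x04 = 578f
  after D3: wrote 2B at 0x15 = a2ce
  after D4: wrote 8B at 0x22 = 8f0e0c5498eca263
query mem[0x22]=0x8f, mem[0x0a]=0xec, mem[0x24]=0x0c

MEM[0x22,0x0a,0x24] = 8f ec 0c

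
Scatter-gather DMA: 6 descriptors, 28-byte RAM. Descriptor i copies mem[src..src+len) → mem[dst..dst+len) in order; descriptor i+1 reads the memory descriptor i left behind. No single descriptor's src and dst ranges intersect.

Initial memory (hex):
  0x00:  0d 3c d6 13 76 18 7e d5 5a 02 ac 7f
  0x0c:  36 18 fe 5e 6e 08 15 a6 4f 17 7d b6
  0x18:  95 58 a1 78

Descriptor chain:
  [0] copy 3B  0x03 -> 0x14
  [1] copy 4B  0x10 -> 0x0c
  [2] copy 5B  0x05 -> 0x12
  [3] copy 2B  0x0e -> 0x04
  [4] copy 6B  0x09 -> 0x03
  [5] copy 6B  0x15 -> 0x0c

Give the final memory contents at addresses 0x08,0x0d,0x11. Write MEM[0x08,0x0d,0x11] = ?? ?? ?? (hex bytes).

  after D0: wrote 3B at 0x14 = 137618
  after D1: wrote 4B at 0x0c = 6e0815a6
  after D2: wrote 5B at 0x12 = 187ed55a02
  after D3: wrote 2B at 0x04 = 15a6
  after D4: wrote 6B at 0x03 = 02ac7f6e0815
  after D5: wrote 6B at 0x0c = 5a02b69558a1
query mem[0x08]=0x15, mem[0x0d]=0x02, mem[0x11]=0xa1

MEM[0x08,0x0d,0x11] = 15 02 a1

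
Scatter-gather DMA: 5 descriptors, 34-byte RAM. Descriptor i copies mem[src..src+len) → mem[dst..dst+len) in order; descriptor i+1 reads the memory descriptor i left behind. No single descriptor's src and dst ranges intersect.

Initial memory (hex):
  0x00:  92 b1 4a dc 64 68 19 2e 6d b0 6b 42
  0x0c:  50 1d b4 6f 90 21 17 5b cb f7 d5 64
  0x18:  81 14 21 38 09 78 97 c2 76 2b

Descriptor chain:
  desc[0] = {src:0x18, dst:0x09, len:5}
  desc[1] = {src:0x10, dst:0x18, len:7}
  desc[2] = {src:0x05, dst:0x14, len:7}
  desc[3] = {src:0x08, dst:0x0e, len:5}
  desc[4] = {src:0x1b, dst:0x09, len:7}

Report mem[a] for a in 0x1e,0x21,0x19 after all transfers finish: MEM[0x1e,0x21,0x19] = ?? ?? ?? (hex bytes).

MEM[0x1e,0x21,0x19] = d5 2b 14

  after D0: wrote 5B at 0x09 = 8114213809
  after D1: wrote 7B at 0x18 = 9021175bcbf7d5
  after D2: wrote 7B at 0x14 = 68192e6d811421
  after D3: wrote 5B at 0x0e = 6d81142138
  after D4: wrote 7B at 0x09 = 5bcbf7d5c2762b
query mem[0x1e]=0xd5, mem[0x21]=0x2b, mem[0x19]=0x14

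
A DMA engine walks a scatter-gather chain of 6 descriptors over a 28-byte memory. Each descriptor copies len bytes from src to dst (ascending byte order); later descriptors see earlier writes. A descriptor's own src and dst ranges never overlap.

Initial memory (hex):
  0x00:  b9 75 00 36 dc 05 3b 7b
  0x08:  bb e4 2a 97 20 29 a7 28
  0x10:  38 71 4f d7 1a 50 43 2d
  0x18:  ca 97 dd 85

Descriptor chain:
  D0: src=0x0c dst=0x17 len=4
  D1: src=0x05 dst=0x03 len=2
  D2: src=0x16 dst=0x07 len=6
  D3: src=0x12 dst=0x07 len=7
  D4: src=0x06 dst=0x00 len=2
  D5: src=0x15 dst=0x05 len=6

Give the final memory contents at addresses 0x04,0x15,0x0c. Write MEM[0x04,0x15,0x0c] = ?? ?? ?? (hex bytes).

MEM[0x04,0x15,0x0c] = 3b 50 20

  after D0: wrote 4B at 0x17 = 2029a728
  after D1: wrote 2B at 0x03 = 053b
  after D2: wrote 6B at 0x07 = 432029a72885
  after D3: wrote 7B at 0x07 = 4fd71a50432029
  after D4: wrote 2B at 0x00 = 3b4f
  after D5: wrote 6B at 0x05 = 50432029a728
query mem[0x04]=0x3b, mem[0x15]=0x50, mem[0x0c]=0x20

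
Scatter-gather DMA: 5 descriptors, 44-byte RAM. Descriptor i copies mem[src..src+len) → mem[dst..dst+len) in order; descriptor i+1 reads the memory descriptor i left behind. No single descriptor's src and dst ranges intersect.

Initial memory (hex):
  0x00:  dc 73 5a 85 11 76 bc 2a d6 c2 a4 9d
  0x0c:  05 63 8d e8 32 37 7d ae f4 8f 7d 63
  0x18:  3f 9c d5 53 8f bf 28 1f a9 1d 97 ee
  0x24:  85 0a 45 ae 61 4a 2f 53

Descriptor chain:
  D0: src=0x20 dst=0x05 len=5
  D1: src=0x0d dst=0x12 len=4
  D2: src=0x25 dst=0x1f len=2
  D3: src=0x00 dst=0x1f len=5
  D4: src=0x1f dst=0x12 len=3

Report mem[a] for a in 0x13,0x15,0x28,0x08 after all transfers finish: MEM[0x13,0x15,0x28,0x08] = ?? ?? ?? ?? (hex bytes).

#0 dst[0x05+5] := {0xa9,0x1d,0x97,0xee,0x85}
#1 dst[0x12+4] := {0x63,0x8d,0xe8,0x32}
#2 dst[0x1f+2] := {0x0a,0x45}
#3 dst[0x1f+5] := {0xdc,0x73,0x5a,0x85,0x11}
#4 dst[0x12+3] := {0xdc,0x73,0x5a}
query mem[0x13]=0x73, mem[0x15]=0x32, mem[0x28]=0x61, mem[0x08]=0xee

MEM[0x13,0x15,0x28,0x08] = 73 32 61 ee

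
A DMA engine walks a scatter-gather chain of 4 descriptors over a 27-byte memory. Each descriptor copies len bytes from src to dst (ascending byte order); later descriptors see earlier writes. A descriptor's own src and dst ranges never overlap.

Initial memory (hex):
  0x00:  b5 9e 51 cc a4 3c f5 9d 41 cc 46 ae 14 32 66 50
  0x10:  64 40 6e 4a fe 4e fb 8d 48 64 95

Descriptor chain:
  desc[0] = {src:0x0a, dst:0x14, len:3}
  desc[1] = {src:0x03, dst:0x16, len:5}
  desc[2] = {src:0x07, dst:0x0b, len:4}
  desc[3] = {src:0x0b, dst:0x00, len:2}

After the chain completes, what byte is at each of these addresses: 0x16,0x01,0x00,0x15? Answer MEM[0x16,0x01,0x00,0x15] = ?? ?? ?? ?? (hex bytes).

MEM[0x16,0x01,0x00,0x15] = cc 41 9d ae

#0 dst[0x14+3] := {0x46,0xae,0x14}
#1 dst[0x16+5] := {0xcc,0xa4,0x3c,0xf5,0x9d}
#2 dst[0x0b+4] := {0x9d,0x41,0xcc,0x46}
#3 dst[0x00+2] := {0x9d,0x41}
query mem[0x16]=0xcc, mem[0x01]=0x41, mem[0x00]=0x9d, mem[0x15]=0xae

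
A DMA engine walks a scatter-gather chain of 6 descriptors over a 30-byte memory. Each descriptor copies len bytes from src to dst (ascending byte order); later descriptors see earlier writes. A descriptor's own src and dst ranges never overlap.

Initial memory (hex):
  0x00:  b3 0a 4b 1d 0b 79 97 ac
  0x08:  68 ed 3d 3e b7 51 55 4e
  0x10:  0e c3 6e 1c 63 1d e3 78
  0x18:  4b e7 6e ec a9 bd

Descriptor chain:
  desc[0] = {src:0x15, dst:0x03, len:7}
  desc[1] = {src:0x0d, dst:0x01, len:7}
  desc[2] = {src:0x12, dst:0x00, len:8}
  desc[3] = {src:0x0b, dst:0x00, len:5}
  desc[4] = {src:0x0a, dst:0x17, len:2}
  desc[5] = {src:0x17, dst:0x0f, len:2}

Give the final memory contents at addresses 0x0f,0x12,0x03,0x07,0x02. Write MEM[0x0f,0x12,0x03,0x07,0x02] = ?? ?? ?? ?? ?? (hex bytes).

MEM[0x0f,0x12,0x03,0x07,0x02] = 3d 6e 55 e7 51

D0: mem[0x03..0x09] <- [1d e3 78 4b e7 6e ec]
D1: mem[0x01..0x07] <- [51 55 4e 0e c3 6e 1c]
D2: mem[0x00..0x07] <- [6e 1c 63 1d e3 78 4b e7]
D3: mem[0x00..0x04] <- [3e b7 51 55 4e]
D4: mem[0x17..0x18] <- [3d 3e]
D5: mem[0x0f..0x10] <- [3d 3e]
query mem[0x0f]=0x3d, mem[0x12]=0x6e, mem[0x03]=0x55, mem[0x07]=0xe7, mem[0x02]=0x51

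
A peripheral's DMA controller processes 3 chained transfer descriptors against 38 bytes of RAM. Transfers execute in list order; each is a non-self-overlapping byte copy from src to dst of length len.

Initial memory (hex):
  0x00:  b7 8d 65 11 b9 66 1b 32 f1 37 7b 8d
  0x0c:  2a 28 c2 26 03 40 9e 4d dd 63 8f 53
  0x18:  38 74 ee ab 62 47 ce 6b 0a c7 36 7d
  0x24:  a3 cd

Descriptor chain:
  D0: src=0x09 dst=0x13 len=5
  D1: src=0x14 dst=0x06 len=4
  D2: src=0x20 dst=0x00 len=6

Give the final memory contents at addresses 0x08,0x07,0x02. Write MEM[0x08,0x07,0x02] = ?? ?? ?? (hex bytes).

MEM[0x08,0x07,0x02] = 2a 8d 36

  after D0: wrote 5B at 0x13 = 377b8d2a28
  after D1: wrote 4B at 0x06 = 7b8d2a28
  after D2: wrote 6B at 0x00 = 0ac7367da3cd
query mem[0x08]=0x2a, mem[0x07]=0x8d, mem[0x02]=0x36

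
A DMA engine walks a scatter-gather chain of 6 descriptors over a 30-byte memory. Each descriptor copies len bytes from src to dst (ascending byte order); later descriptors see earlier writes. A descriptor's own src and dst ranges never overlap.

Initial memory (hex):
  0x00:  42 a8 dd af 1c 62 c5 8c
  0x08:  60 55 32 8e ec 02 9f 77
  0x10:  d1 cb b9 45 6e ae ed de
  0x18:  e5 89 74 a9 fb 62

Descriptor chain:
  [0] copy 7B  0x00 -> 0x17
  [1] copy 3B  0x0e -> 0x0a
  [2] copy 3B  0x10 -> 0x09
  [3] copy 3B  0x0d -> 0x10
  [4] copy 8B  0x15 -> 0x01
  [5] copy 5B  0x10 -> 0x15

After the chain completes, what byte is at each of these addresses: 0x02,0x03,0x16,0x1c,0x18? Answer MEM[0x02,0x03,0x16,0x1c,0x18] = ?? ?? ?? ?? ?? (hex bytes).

MEM[0x02,0x03,0x16,0x1c,0x18] = ed 42 9f 62 45

D0: mem[0x17..0x1d] <- [42 a8 dd af 1c 62 c5]
D1: mem[0x0a..0x0c] <- [9f 77 d1]
D2: mem[0x09..0x0b] <- [d1 cb b9]
D3: mem[0x10..0x12] <- [02 9f 77]
D4: mem[0x01..0x08] <- [ae ed 42 a8 dd af 1c 62]
D5: mem[0x15..0x19] <- [02 9f 77 45 6e]
query mem[0x02]=0xed, mem[0x03]=0x42, mem[0x16]=0x9f, mem[0x1c]=0x62, mem[0x18]=0x45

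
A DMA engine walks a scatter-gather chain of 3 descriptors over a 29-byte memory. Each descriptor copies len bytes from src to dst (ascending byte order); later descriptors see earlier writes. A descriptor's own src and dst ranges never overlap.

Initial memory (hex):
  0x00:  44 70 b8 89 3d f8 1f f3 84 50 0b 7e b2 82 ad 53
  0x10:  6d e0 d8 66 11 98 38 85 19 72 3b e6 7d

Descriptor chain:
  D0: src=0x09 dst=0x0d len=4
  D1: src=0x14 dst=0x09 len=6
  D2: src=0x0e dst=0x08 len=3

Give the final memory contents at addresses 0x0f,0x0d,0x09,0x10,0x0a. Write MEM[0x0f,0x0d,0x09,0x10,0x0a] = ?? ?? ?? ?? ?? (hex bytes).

MEM[0x0f,0x0d,0x09,0x10,0x0a] = 7e 19 7e b2 b2

D0: mem[0x0d..0x10] <- [50 0b 7e b2]
D1: mem[0x09..0x0e] <- [11 98 38 85 19 72]
D2: mem[0x08..0x0a] <- [72 7e b2]
query mem[0x0f]=0x7e, mem[0x0d]=0x19, mem[0x09]=0x7e, mem[0x10]=0xb2, mem[0x0a]=0xb2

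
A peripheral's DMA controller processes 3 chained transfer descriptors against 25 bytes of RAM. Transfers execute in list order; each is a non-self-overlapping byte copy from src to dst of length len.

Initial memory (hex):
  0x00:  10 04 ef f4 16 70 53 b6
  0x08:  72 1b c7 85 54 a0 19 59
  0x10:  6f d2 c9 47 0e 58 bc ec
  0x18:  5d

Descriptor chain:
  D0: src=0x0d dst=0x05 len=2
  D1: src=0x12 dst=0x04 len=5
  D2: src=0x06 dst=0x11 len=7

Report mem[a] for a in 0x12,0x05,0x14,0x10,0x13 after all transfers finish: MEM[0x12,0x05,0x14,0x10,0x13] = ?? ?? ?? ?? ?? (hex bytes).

MEM[0x12,0x05,0x14,0x10,0x13] = 58 47 1b 6f bc

D0: mem[0x05..0x06] <- [a0 19]
D1: mem[0x04..0x08] <- [c9 47 0e 58 bc]
D2: mem[0x11..0x17] <- [0e 58 bc 1b c7 85 54]
query mem[0x12]=0x58, mem[0x05]=0x47, mem[0x14]=0x1b, mem[0x10]=0x6f, mem[0x13]=0xbc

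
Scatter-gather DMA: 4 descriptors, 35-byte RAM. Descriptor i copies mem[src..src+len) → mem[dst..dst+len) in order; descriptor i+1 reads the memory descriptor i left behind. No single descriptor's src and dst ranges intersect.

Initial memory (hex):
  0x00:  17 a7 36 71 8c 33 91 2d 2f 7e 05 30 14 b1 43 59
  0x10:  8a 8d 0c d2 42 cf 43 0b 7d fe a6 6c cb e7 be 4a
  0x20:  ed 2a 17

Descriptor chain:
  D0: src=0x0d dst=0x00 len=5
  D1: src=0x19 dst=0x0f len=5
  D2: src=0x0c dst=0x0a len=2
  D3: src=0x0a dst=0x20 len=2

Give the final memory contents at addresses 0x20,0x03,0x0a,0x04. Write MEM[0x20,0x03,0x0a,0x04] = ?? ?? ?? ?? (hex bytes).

MEM[0x20,0x03,0x0a,0x04] = 14 8a 14 8d

D0: mem[0x00..0x04] <- [b1 43 59 8a 8d]
D1: mem[0x0f..0x13] <- [fe a6 6c cb e7]
D2: mem[0x0a..0x0b] <- [14 b1]
D3: mem[0x20..0x21] <- [14 b1]
query mem[0x20]=0x14, mem[0x03]=0x8a, mem[0x0a]=0x14, mem[0x04]=0x8d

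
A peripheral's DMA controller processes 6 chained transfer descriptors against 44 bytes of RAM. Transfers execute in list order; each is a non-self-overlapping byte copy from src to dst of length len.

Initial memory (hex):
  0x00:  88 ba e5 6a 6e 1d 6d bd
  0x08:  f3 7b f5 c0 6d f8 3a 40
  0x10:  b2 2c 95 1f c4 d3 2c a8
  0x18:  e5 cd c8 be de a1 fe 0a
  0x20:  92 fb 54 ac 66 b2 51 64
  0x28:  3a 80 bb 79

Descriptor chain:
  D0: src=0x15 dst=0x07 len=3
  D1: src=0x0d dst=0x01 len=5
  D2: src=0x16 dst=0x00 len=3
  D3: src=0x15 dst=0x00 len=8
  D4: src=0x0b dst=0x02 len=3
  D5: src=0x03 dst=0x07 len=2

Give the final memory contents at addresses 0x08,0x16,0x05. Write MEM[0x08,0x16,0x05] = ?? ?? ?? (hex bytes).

D0: mem[0x07..0x09] <- [d3 2c a8]
D1: mem[0x01..0x05] <- [f8 3a 40 b2 2c]
D2: mem[0x00..0x02] <- [2c a8 e5]
D3: mem[0x00..0x07] <- [d3 2c a8 e5 cd c8 be de]
D4: mem[0x02..0x04] <- [c0 6d f8]
D5: mem[0x07..0x08] <- [6d f8]
query mem[0x08]=0xf8, mem[0x16]=0x2c, mem[0x05]=0xc8

MEM[0x08,0x16,0x05] = f8 2c c8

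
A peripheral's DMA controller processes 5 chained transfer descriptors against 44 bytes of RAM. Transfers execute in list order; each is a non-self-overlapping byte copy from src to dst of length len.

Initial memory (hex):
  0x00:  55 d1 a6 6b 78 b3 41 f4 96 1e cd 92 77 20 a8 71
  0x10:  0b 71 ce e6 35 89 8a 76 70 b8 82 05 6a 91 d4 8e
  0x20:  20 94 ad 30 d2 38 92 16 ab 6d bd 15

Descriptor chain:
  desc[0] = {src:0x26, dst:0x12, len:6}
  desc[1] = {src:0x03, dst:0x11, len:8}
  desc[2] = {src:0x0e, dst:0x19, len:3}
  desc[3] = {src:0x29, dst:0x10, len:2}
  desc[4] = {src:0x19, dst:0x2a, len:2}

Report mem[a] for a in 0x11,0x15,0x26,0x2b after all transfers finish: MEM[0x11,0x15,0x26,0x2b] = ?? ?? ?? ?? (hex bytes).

MEM[0x11,0x15,0x26,0x2b] = bd f4 92 71

  after D0: wrote 6B at 0x12 = 9216ab6dbd15
  after D1: wrote 8B at 0x11 = 6b78b341f4961ecd
  after D2: wrote 3B at 0x19 = a8710b
  after D3: wrote 2B at 0x10 = 6dbd
  after D4: wrote 2B at 0x2a = a871
query mem[0x11]=0xbd, mem[0x15]=0xf4, mem[0x26]=0x92, mem[0x2b]=0x71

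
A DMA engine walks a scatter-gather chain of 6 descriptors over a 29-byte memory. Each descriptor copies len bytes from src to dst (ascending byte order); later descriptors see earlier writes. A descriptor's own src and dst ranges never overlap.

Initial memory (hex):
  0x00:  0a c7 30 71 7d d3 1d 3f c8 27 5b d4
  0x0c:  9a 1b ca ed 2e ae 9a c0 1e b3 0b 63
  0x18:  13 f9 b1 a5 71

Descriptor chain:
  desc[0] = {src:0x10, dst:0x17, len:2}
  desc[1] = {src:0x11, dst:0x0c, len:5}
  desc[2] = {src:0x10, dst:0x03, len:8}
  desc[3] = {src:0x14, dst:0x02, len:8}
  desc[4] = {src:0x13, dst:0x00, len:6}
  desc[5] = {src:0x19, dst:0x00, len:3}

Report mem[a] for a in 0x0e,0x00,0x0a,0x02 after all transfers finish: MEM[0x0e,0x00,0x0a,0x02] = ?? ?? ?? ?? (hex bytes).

D0: mem[0x17..0x18] <- [2e ae]
D1: mem[0x0c..0x10] <- [ae 9a c0 1e b3]
D2: mem[0x03..0x0a] <- [b3 ae 9a c0 1e b3 0b 2e]
D3: mem[0x02..0x09] <- [1e b3 0b 2e ae f9 b1 a5]
D4: mem[0x00..0x05] <- [c0 1e b3 0b 2e ae]
D5: mem[0x00..0x02] <- [f9 b1 a5]
query mem[0x0e]=0xc0, mem[0x00]=0xf9, mem[0x0a]=0x2e, mem[0x02]=0xa5

MEM[0x0e,0x00,0x0a,0x02] = c0 f9 2e a5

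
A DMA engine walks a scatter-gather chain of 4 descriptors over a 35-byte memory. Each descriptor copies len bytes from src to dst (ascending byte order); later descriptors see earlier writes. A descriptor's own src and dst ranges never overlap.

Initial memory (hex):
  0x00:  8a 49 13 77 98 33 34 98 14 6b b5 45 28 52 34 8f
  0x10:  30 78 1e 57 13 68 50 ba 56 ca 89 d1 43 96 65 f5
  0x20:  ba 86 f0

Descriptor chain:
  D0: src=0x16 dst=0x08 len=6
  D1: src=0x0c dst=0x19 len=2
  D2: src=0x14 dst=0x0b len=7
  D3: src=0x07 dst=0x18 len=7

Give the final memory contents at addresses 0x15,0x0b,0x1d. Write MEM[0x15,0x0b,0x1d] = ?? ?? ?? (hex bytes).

  after D0: wrote 6B at 0x08 = 50ba56ca89d1
  after D1: wrote 2B at 0x19 = 89d1
  after D2: wrote 7B at 0x0b = 136850ba5689d1
  after D3: wrote 7B at 0x18 = 9850ba56136850
query mem[0x15]=0x68, mem[0x0b]=0x13, mem[0x1d]=0x68

MEM[0x15,0x0b,0x1d] = 68 13 68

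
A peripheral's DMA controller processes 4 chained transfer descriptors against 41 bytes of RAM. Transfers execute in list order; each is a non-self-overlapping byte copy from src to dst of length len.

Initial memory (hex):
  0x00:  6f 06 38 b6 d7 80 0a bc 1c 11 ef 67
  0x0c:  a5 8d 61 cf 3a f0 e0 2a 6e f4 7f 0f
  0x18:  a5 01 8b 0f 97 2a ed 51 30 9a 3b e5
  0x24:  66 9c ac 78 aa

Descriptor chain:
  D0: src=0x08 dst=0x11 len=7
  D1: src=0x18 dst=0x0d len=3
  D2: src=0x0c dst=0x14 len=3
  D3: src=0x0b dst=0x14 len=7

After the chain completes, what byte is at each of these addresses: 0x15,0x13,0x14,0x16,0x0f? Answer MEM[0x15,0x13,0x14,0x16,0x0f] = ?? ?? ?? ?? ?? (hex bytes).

MEM[0x15,0x13,0x14,0x16,0x0f] = a5 ef 67 a5 8b

[0] 0x08->0x11 len=7 : 1c 11 ef 67 a5 8d 61
[1] 0x18->0x0d len=3 : a5 01 8b
[2] 0x0c->0x14 len=3 : a5 a5 01
[3] 0x0b->0x14 len=7 : 67 a5 a5 01 8b 3a 1c
query mem[0x15]=0xa5, mem[0x13]=0xef, mem[0x14]=0x67, mem[0x16]=0xa5, mem[0x0f]=0x8b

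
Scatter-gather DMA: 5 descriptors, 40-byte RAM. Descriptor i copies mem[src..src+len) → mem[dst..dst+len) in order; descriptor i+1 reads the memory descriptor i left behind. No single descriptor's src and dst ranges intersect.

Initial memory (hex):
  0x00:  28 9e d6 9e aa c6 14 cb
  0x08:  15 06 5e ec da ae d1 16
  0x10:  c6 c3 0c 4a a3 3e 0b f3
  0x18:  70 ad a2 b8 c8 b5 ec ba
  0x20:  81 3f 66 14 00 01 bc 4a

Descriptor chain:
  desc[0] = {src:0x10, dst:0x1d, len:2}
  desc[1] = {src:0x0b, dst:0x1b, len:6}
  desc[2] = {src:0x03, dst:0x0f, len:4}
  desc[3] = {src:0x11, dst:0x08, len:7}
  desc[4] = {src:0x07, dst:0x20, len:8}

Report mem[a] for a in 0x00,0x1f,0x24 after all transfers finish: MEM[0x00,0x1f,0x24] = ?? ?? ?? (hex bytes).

[0] 0x10->0x1d len=2 : c6 c3
[1] 0x0b->0x1b len=6 : ec da ae d1 16 c6
[2] 0x03->0x0f len=4 : 9e aa c6 14
[3] 0x11->0x08 len=7 : c6 14 4a a3 3e 0b f3
[4] 0x07->0x20 len=8 : cb c6 14 4a a3 3e 0b f3
query mem[0x00]=0x28, mem[0x1f]=0x16, mem[0x24]=0xa3

MEM[0x00,0x1f,0x24] = 28 16 a3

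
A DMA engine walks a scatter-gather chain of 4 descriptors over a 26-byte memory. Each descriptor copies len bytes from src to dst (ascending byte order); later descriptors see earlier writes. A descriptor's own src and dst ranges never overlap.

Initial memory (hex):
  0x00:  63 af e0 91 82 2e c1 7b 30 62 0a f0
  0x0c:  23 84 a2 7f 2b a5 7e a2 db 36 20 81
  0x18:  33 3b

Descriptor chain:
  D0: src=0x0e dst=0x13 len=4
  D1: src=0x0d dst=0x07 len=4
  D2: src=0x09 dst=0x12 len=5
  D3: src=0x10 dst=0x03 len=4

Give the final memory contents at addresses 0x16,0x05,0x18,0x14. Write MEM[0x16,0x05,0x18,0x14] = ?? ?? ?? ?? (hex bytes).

[0] 0x0e->0x13 len=4 : a2 7f 2b a5
[1] 0x0d->0x07 len=4 : 84 a2 7f 2b
[2] 0x09->0x12 len=5 : 7f 2b f0 23 84
[3] 0x10->0x03 len=4 : 2b a5 7f 2b
query mem[0x16]=0x84, mem[0x05]=0x7f, mem[0x18]=0x33, mem[0x14]=0xf0

MEM[0x16,0x05,0x18,0x14] = 84 7f 33 f0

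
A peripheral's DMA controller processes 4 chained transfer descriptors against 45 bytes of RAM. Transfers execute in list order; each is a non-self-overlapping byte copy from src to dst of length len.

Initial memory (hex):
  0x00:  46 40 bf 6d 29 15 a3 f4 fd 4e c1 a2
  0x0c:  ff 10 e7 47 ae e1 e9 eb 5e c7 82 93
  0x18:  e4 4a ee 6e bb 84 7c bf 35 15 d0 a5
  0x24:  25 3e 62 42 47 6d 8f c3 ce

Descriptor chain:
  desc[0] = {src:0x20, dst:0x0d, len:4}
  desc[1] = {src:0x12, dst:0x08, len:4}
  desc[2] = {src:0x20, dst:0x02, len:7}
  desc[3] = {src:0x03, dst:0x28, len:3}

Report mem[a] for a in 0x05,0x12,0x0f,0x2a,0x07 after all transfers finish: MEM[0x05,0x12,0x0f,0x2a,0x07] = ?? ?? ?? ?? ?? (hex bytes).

MEM[0x05,0x12,0x0f,0x2a,0x07] = a5 e9 d0 a5 3e

#0 dst[0x0d+4] := {0x35,0x15,0xd0,0xa5}
#1 dst[0x08+4] := {0xe9,0xeb,0x5e,0xc7}
#2 dst[0x02+7] := {0x35,0x15,0xd0,0xa5,0x25,0x3e,0x62}
#3 dst[0x28+3] := {0x15,0xd0,0xa5}
query mem[0x05]=0xa5, mem[0x12]=0xe9, mem[0x0f]=0xd0, mem[0x2a]=0xa5, mem[0x07]=0x3e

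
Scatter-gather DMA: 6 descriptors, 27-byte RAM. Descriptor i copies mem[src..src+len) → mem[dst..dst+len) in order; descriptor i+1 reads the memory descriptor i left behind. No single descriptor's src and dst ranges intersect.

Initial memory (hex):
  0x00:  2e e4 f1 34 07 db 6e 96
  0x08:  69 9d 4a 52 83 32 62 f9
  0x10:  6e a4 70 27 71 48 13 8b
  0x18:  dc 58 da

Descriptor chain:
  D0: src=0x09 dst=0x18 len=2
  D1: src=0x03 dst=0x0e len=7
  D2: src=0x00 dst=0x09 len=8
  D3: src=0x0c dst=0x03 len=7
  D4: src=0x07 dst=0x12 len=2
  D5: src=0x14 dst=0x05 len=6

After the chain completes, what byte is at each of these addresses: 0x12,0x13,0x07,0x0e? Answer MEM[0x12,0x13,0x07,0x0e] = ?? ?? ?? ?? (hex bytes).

D0: mem[0x18..0x19] <- [9d 4a]
D1: mem[0x0e..0x14] <- [34 07 db 6e 96 69 9d]
D2: mem[0x09..0x10] <- [2e e4 f1 34 07 db 6e 96]
D3: mem[0x03..0x09] <- [34 07 db 6e 96 6e 96]
D4: mem[0x12..0x13] <- [96 6e]
D5: mem[0x05..0x0a] <- [9d 48 13 8b 9d 4a]
query mem[0x12]=0x96, mem[0x13]=0x6e, mem[0x07]=0x13, mem[0x0e]=0xdb

MEM[0x12,0x13,0x07,0x0e] = 96 6e 13 db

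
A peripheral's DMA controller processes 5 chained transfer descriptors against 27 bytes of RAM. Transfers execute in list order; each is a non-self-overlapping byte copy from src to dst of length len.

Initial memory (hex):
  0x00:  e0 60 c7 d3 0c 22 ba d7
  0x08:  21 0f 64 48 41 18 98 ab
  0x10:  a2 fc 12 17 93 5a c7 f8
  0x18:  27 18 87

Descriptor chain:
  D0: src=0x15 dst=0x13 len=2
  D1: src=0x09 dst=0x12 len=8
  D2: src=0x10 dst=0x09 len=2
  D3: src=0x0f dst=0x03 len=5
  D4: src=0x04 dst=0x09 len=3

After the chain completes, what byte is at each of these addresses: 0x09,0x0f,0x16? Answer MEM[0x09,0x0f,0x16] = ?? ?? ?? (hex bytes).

MEM[0x09,0x0f,0x16] = a2 ab 18

D0: mem[0x13..0x14] <- [5a c7]
D1: mem[0x12..0x19] <- [0f 64 48 41 18 98 ab a2]
D2: mem[0x09..0x0a] <- [a2 fc]
D3: mem[0x03..0x07] <- [ab a2 fc 0f 64]
D4: mem[0x09..0x0b] <- [a2 fc 0f]
query mem[0x09]=0xa2, mem[0x0f]=0xab, mem[0x16]=0x18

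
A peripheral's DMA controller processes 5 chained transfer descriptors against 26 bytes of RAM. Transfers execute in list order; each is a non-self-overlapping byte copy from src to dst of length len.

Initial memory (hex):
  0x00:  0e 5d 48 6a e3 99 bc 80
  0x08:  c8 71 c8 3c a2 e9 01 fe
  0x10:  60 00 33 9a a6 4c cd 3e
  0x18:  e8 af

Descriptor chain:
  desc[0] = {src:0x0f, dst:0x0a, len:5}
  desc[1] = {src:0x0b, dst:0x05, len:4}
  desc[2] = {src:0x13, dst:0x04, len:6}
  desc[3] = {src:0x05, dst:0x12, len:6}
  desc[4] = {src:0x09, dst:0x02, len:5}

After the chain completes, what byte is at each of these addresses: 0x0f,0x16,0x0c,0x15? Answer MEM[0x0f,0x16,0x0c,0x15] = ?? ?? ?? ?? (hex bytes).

MEM[0x0f,0x16,0x0c,0x15] = fe e8 00 3e

D0: mem[0x0a..0x0e] <- [fe 60 00 33 9a]
D1: mem[0x05..0x08] <- [60 00 33 9a]
D2: mem[0x04..0x09] <- [9a a6 4c cd 3e e8]
D3: mem[0x12..0x17] <- [a6 4c cd 3e e8 fe]
D4: mem[0x02..0x06] <- [e8 fe 60 00 33]
query mem[0x0f]=0xfe, mem[0x16]=0xe8, mem[0x0c]=0x00, mem[0x15]=0x3e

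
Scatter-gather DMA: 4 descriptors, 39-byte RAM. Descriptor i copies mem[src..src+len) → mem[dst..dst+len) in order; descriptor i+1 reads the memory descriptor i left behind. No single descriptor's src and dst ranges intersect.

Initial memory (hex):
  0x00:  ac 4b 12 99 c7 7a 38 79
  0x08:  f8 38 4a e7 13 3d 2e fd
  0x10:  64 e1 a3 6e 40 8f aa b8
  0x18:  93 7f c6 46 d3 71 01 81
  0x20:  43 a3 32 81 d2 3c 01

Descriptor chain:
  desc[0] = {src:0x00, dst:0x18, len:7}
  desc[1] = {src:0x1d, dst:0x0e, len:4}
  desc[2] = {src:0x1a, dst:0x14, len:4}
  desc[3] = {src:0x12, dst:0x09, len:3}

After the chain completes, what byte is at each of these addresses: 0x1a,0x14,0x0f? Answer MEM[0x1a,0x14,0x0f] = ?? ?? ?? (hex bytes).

  after D0: wrote 7B at 0x18 = ac4b1299c77a38
  after D1: wrote 4B at 0x0e = 7a388143
  after D2: wrote 4B at 0x14 = 1299c77a
  after D3: wrote 3B at 0x09 = a36e12
query mem[0x1a]=0x12, mem[0x14]=0x12, mem[0x0f]=0x38

MEM[0x1a,0x14,0x0f] = 12 12 38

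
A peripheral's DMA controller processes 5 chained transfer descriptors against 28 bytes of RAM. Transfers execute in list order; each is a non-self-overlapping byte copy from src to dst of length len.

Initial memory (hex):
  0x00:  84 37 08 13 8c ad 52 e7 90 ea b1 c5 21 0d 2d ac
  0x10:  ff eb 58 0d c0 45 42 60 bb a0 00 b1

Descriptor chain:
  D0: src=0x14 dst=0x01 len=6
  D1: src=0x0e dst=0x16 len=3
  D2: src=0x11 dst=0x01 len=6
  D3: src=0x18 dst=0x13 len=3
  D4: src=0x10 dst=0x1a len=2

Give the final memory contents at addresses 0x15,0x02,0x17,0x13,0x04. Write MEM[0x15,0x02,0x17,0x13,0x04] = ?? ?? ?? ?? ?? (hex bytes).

MEM[0x15,0x02,0x17,0x13,0x04] = 00 58 ac ff c0

  after D0: wrote 6B at 0x01 = c0454260bba0
  after D1: wrote 3B at 0x16 = 2dacff
  after D2: wrote 6B at 0x01 = eb580dc0452d
  after D3: wrote 3B at 0x13 = ffa000
  after D4: wrote 2B at 0x1a = ffeb
query mem[0x15]=0x00, mem[0x02]=0x58, mem[0x17]=0xac, mem[0x13]=0xff, mem[0x04]=0xc0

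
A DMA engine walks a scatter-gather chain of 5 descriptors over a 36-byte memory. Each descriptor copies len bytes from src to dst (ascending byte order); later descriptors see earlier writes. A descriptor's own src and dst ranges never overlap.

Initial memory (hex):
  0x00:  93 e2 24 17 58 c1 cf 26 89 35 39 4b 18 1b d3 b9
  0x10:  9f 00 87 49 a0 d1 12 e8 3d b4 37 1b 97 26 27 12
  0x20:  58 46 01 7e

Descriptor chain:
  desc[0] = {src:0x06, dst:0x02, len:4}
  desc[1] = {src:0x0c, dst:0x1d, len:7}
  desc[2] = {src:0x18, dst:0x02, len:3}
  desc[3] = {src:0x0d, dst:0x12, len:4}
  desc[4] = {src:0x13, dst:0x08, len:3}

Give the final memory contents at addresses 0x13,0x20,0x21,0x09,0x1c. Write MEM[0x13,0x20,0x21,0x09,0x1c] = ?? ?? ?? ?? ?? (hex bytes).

D0: mem[0x02..0x05] <- [cf 26 89 35]
D1: mem[0x1d..0x23] <- [18 1b d3 b9 9f 00 87]
D2: mem[0x02..0x04] <- [3d b4 37]
D3: mem[0x12..0x15] <- [1b d3 b9 9f]
D4: mem[0x08..0x0a] <- [d3 b9 9f]
query mem[0x13]=0xd3, mem[0x20]=0xb9, mem[0x21]=0x9f, mem[0x09]=0xb9, mem[0x1c]=0x97

MEM[0x13,0x20,0x21,0x09,0x1c] = d3 b9 9f b9 97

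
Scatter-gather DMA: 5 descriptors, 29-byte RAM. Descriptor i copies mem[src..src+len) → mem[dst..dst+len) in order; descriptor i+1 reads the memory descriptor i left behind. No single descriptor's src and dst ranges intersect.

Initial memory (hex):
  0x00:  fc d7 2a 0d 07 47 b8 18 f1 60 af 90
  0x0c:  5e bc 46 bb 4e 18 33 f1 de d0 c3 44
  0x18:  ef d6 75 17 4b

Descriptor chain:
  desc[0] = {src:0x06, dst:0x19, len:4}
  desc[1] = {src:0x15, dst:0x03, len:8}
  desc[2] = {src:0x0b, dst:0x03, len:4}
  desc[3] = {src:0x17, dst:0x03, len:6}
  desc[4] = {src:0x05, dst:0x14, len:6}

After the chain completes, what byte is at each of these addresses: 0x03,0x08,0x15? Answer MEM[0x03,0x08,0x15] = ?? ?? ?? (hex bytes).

MEM[0x03,0x08,0x15] = 44 60 18

#0 dst[0x19+4] := {0xb8,0x18,0xf1,0x60}
#1 dst[0x03+8] := {0xd0,0xc3,0x44,0xef,0xb8,0x18,0xf1,0x60}
#2 dst[0x03+4] := {0x90,0x5e,0xbc,0x46}
#3 dst[0x03+6] := {0x44,0xef,0xb8,0x18,0xf1,0x60}
#4 dst[0x14+6] := {0xb8,0x18,0xf1,0x60,0xf1,0x60}
query mem[0x03]=0x44, mem[0x08]=0x60, mem[0x15]=0x18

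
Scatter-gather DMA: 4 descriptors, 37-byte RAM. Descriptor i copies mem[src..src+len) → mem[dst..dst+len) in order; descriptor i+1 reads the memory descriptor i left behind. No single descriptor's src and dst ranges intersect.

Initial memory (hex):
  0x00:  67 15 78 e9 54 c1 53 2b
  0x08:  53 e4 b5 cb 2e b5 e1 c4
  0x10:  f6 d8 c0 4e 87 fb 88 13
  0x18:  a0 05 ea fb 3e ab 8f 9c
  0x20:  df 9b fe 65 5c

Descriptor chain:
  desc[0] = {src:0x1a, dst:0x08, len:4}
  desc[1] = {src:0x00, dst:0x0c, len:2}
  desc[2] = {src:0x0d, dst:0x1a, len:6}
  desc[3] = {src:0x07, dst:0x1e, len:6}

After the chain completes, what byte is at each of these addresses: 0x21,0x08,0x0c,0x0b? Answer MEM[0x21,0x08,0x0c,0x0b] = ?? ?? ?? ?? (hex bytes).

MEM[0x21,0x08,0x0c,0x0b] = 3e ea 67 ab

D0: mem[0x08..0x0b] <- [ea fb 3e ab]
D1: mem[0x0c..0x0d] <- [67 15]
D2: mem[0x1a..0x1f] <- [15 e1 c4 f6 d8 c0]
D3: mem[0x1e..0x23] <- [2b ea fb 3e ab 67]
query mem[0x21]=0x3e, mem[0x08]=0xea, mem[0x0c]=0x67, mem[0x0b]=0xab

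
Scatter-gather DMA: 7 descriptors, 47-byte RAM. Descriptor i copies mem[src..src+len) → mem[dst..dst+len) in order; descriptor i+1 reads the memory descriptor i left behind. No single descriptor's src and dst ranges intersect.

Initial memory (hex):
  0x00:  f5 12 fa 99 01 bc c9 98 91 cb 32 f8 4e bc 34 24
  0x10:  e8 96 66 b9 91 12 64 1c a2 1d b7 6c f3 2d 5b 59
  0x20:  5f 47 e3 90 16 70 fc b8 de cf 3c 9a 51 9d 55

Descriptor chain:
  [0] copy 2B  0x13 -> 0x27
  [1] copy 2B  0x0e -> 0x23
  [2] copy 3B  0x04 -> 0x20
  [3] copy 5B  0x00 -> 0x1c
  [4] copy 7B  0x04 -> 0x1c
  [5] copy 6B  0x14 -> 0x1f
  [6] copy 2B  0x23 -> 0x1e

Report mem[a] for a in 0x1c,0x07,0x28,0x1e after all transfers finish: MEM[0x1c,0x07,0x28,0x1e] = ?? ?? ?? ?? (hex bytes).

#0 dst[0x27+2] := {0xb9,0x91}
#1 dst[0x23+2] := {0x34,0x24}
#2 dst[0x20+3] := {0x01,0xbc,0xc9}
#3 dst[0x1c+5] := {0xf5,0x12,0xfa,0x99,0x01}
#4 dst[0x1c+7] := {0x01,0xbc,0xc9,0x98,0x91,0xcb,0x32}
#5 dst[0x1f+6] := {0x91,0x12,0x64,0x1c,0xa2,0x1d}
#6 dst[0x1e+2] := {0xa2,0x1d}
query mem[0x1c]=0x01, mem[0x07]=0x98, mem[0x28]=0x91, mem[0x1e]=0xa2

MEM[0x1c,0x07,0x28,0x1e] = 01 98 91 a2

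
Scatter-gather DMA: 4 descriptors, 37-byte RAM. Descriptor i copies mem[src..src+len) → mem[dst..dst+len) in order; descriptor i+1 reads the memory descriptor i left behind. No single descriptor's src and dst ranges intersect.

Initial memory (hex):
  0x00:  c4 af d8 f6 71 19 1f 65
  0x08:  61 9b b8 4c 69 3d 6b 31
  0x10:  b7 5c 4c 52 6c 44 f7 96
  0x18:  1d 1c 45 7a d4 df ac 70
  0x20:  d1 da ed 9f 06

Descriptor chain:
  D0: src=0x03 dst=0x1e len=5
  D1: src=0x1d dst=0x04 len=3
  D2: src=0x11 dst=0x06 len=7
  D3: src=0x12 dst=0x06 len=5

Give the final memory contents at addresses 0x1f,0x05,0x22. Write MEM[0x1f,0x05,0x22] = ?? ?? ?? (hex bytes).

  after D0: wrote 5B at 0x1e = f671191f65
  after D1: wrote 3B at 0x04 = dff671
  after D2: wrote 7B at 0x06 = 5c4c526c44f796
  after D3: wrote 5B at 0x06 = 4c526c44f7
query mem[0x1f]=0x71, mem[0x05]=0xf6, mem[0x22]=0x65

MEM[0x1f,0x05,0x22] = 71 f6 65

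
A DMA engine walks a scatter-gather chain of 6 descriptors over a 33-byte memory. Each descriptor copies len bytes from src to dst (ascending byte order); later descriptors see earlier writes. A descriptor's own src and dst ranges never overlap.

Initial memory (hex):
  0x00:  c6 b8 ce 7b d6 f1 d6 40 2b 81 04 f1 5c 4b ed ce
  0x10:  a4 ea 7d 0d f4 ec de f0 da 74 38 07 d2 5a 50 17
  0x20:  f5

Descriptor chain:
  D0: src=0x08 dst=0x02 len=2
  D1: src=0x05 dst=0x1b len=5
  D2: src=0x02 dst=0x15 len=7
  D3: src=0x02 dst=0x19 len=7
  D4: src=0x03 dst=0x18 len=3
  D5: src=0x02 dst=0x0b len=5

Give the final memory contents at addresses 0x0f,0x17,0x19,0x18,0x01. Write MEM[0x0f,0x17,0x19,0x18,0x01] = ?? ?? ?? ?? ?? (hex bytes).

#0 dst[0x02+2] := {0x2b,0x81}
#1 dst[0x1b+5] := {0xf1,0xd6,0x40,0x2b,0x81}
#2 dst[0x15+7] := {0x2b,0x81,0xd6,0xf1,0xd6,0x40,0x2b}
#3 dst[0x19+7] := {0x2b,0x81,0xd6,0xf1,0xd6,0x40,0x2b}
#4 dst[0x18+3] := {0x81,0xd6,0xf1}
#5 dst[0x0b+5] := {0x2b,0x81,0xd6,0xf1,0xd6}
query mem[0x0f]=0xd6, mem[0x17]=0xd6, mem[0x19]=0xd6, mem[0x18]=0x81, mem[0x01]=0xb8

MEM[0x0f,0x17,0x19,0x18,0x01] = d6 d6 d6 81 b8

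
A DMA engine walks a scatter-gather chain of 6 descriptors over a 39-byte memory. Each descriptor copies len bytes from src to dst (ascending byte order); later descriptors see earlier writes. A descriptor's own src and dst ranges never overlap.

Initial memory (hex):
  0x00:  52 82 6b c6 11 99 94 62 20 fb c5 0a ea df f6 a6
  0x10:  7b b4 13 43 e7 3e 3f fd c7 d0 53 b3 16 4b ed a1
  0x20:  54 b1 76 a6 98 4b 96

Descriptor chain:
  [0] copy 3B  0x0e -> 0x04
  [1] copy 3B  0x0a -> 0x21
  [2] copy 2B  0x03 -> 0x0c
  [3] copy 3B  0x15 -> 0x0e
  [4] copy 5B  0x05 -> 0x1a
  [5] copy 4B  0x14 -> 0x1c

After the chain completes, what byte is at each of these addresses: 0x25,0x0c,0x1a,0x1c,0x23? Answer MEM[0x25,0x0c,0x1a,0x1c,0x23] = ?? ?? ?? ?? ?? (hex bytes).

MEM[0x25,0x0c,0x1a,0x1c,0x23] = 4b c6 a6 e7 ea

[0] 0x0e->0x04 len=3 : f6 a6 7b
[1] 0x0a->0x21 len=3 : c5 0a ea
[2] 0x03->0x0c len=2 : c6 f6
[3] 0x15->0x0e len=3 : 3e 3f fd
[4] 0x05->0x1a len=5 : a6 7b 62 20 fb
[5] 0x14->0x1c len=4 : e7 3e 3f fd
query mem[0x25]=0x4b, mem[0x0c]=0xc6, mem[0x1a]=0xa6, mem[0x1c]=0xe7, mem[0x23]=0xea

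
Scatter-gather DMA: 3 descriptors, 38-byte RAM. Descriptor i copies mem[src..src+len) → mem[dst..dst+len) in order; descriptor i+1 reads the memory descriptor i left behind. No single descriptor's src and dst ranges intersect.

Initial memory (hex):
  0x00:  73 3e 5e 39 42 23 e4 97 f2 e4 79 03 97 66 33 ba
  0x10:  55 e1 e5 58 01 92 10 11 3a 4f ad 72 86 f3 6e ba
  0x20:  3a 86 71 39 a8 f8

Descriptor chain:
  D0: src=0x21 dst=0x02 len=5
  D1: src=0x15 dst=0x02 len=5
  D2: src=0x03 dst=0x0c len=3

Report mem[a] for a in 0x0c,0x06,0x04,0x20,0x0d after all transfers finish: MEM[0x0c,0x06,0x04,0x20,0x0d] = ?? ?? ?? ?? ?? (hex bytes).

[0] 0x21->0x02 len=5 : 86 71 39 a8 f8
[1] 0x15->0x02 len=5 : 92 10 11 3a 4f
[2] 0x03->0x0c len=3 : 10 11 3a
query mem[0x0c]=0x10, mem[0x06]=0x4f, mem[0x04]=0x11, mem[0x20]=0x3a, mem[0x0d]=0x11

MEM[0x0c,0x06,0x04,0x20,0x0d] = 10 4f 11 3a 11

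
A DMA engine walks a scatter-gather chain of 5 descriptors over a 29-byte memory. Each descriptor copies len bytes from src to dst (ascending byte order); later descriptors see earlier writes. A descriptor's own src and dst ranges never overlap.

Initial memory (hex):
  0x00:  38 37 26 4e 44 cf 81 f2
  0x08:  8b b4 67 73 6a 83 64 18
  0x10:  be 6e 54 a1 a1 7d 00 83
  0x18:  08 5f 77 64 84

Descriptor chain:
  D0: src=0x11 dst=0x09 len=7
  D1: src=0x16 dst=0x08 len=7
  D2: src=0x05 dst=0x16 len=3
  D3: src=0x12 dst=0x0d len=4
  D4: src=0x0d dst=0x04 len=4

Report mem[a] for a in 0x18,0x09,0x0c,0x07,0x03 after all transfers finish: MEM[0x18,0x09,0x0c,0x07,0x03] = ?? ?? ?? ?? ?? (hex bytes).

MEM[0x18,0x09,0x0c,0x07,0x03] = f2 83 77 7d 4e

D0: mem[0x09..0x0f] <- [6e 54 a1 a1 7d 00 83]
D1: mem[0x08..0x0e] <- [00 83 08 5f 77 64 84]
D2: mem[0x16..0x18] <- [cf 81 f2]
D3: mem[0x0d..0x10] <- [54 a1 a1 7d]
D4: mem[0x04..0x07] <- [54 a1 a1 7d]
query mem[0x18]=0xf2, mem[0x09]=0x83, mem[0x0c]=0x77, mem[0x07]=0x7d, mem[0x03]=0x4e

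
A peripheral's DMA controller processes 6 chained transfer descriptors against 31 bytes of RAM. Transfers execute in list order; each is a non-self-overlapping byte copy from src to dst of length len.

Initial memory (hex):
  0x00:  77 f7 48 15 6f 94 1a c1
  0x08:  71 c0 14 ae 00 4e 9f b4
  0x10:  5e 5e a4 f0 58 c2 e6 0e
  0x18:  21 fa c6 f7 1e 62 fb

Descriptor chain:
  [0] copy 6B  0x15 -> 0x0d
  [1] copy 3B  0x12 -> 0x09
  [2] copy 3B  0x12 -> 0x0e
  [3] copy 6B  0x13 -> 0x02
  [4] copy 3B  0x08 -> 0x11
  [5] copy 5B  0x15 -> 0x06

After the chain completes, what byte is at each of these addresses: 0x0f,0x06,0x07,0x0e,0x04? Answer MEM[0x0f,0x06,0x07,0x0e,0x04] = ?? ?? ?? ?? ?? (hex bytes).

MEM[0x0f,0x06,0x07,0x0e,0x04] = f0 c2 e6 c6 c2

  after D0: wrote 6B at 0x0d = c2e60e21fac6
  after D1: wrote 3B at 0x09 = c6f058
  after D2: wrote 3B at 0x0e = c6f058
  after D3: wrote 6B at 0x02 = f058c2e60e21
  after D4: wrote 3B at 0x11 = 71c6f0
  after D5: wrote 5B at 0x06 = c2e60e21fa
query mem[0x0f]=0xf0, mem[0x06]=0xc2, mem[0x07]=0xe6, mem[0x0e]=0xc6, mem[0x04]=0xc2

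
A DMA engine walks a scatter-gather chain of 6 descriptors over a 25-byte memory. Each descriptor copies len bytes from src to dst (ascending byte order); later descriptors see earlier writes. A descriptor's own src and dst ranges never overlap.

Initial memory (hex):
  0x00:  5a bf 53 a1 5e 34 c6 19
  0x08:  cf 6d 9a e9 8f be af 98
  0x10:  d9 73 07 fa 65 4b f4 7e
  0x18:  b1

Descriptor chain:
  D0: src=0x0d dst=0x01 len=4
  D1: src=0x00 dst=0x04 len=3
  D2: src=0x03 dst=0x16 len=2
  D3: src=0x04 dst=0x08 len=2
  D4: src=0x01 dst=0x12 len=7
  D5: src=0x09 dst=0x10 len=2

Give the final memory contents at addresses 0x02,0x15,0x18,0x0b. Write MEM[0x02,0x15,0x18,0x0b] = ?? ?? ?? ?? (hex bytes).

MEM[0x02,0x15,0x18,0x0b] = af 5a 19 e9

#0 dst[0x01+4] := {0xbe,0xaf,0x98,0xd9}
#1 dst[0x04+3] := {0x5a,0xbe,0xaf}
#2 dst[0x16+2] := {0x98,0x5a}
#3 dst[0x08+2] := {0x5a,0xbe}
#4 dst[0x12+7] := {0xbe,0xaf,0x98,0x5a,0xbe,0xaf,0x19}
#5 dst[0x10+2] := {0xbe,0x9a}
query mem[0x02]=0xaf, mem[0x15]=0x5a, mem[0x18]=0x19, mem[0x0b]=0xe9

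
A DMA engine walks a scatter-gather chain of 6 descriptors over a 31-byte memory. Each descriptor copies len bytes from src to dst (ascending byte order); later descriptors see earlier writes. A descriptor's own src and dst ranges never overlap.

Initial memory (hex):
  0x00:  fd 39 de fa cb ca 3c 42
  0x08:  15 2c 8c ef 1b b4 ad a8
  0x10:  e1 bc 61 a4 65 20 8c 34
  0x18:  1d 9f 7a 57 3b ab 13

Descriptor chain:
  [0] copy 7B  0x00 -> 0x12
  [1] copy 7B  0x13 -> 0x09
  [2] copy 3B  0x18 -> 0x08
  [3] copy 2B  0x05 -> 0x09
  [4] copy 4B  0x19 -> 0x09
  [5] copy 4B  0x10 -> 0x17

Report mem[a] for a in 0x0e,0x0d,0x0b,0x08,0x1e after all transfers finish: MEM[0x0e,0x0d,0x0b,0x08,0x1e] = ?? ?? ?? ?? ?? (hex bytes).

[0] 0x00->0x12 len=7 : fd 39 de fa cb ca 3c
[1] 0x13->0x09 len=7 : 39 de fa cb ca 3c 9f
[2] 0x18->0x08 len=3 : 3c 9f 7a
[3] 0x05->0x09 len=2 : ca 3c
[4] 0x19->0x09 len=4 : 9f 7a 57 3b
[5] 0x10->0x17 len=4 : e1 bc fd 39
query mem[0x0e]=0x3c, mem[0x0d]=0xca, mem[0x0b]=0x57, mem[0x08]=0x3c, mem[0x1e]=0x13

MEM[0x0e,0x0d,0x0b,0x08,0x1e] = 3c ca 57 3c 13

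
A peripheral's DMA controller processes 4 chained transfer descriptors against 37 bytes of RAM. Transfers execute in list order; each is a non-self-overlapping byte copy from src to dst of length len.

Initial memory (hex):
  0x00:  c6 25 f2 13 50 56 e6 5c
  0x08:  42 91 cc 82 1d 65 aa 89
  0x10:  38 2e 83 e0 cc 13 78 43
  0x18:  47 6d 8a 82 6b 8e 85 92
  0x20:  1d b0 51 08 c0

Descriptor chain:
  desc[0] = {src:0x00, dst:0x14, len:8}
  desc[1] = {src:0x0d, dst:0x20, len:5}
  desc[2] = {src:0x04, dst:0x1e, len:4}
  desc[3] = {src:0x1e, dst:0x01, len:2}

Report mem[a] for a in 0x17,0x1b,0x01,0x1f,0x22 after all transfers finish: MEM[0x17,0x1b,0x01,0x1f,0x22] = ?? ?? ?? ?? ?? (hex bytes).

MEM[0x17,0x1b,0x01,0x1f,0x22] = 13 5c 50 56 89

D0: mem[0x14..0x1b] <- [c6 25 f2 13 50 56 e6 5c]
D1: mem[0x20..0x24] <- [65 aa 89 38 2e]
D2: mem[0x1e..0x21] <- [50 56 e6 5c]
D3: mem[0x01..0x02] <- [50 56]
query mem[0x17]=0x13, mem[0x1b]=0x5c, mem[0x01]=0x50, mem[0x1f]=0x56, mem[0x22]=0x89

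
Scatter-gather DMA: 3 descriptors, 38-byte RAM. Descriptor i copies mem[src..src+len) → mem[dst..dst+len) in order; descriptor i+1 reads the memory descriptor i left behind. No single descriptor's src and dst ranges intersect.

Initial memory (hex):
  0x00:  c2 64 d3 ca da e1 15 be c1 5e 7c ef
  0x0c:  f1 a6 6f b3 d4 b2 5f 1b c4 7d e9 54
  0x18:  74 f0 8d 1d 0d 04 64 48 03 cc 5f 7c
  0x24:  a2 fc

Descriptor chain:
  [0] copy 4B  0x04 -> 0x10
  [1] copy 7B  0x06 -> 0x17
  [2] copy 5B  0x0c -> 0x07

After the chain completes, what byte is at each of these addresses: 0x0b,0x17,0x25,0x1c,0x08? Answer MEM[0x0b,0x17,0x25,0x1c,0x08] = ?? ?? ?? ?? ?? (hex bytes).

MEM[0x0b,0x17,0x25,0x1c,0x08] = da 15 fc ef a6

#0 dst[0x10+4] := {0xda,0xe1,0x15,0xbe}
#1 dst[0x17+7] := {0x15,0xbe,0xc1,0x5e,0x7c,0xef,0xf1}
#2 dst[0x07+5] := {0xf1,0xa6,0x6f,0xb3,0xda}
query mem[0x0b]=0xda, mem[0x17]=0x15, mem[0x25]=0xfc, mem[0x1c]=0xef, mem[0x08]=0xa6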